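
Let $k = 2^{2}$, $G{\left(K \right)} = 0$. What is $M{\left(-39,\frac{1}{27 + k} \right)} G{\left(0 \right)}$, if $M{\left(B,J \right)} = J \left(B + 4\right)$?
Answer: $0$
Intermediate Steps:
$k = 4$
$M{\left(B,J \right)} = J \left(4 + B\right)$
$M{\left(-39,\frac{1}{27 + k} \right)} G{\left(0 \right)} = \frac{4 - 39}{27 + 4} \cdot 0 = \frac{1}{31} \left(-35\right) 0 = \left(- \frac{35}{31}\right) 0 = 0$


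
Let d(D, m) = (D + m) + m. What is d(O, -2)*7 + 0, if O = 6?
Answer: 14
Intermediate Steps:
d(D, m) = D + 2*m
d(O, -2)*7 + 0 = (6 + 2*(-2))*7 + 0 = (6 - 4)*7 + 0 = 2*7 + 0 = 14 + 0 = 14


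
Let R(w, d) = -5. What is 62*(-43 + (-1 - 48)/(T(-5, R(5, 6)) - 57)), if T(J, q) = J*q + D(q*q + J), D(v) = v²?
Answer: -492063/184 ≈ -2674.3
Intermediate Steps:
T(J, q) = (J + q²)² + J*q (T(J, q) = J*q + (q*q + J)² = J*q + (q² + J)² = J*q + (J + q²)² = (J + q²)² + J*q)
62*(-43 + (-1 - 48)/(T(-5, R(5, 6)) - 57)) = 62*(-43 + (-1 - 48)/(((-5 + (-5)²)² - 5*(-5)) - 57)) = 62*(-43 - 49/(((-5 + 25)² + 25) - 57)) = 62*(-43 - 49/((20² + 25) - 57)) = 62*(-43 - 49/((400 + 25) - 57)) = 62*(-43 - 49/(425 - 57)) = 62*(-43 - 49/368) = 62*(-15873/368) = -492063/184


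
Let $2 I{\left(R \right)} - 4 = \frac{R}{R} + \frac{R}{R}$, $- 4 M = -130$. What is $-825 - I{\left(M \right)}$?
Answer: $-828$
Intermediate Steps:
$M = \frac{65}{2}$ ($M = \left(- \frac{1}{4}\right) \left(-130\right) = \frac{65}{2} \approx 32.5$)
$I{\left(R \right)} = 3$ ($I{\left(R \right)} = 2 + \frac{\frac{R}{R} + \frac{R}{R}}{2} = 2 + \frac{1 + 1}{2} = 2 + \frac{1}{2} \cdot 2 = 2 + 1 = 3$)
$-825 - I{\left(M \right)} = -825 - 3 = -828$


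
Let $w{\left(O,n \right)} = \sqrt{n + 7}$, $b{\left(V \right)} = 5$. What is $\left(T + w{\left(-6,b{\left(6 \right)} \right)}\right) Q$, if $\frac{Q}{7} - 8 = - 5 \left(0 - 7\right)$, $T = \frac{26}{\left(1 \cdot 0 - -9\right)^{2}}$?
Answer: $\frac{7826}{81} + 602 \sqrt{3} \approx 1139.3$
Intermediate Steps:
$w{\left(O,n \right)} = \sqrt{7 + n}$
$T = \frac{26}{81}$ ($T = \frac{26}{\left(0 + 9\right)^{2}} = \frac{26}{9^{2}} = \frac{26}{81} \approx 0.32099$)
$Q = 301$ ($Q = 56 + 7 \left(- 5 \left(0 - 7\right)\right) = 56 + 7 \left(\left(-5\right) \left(-7\right)\right) = 56 + 7 \cdot 35 = 56 + 245 = 301$)
$\left(T + w{\left(-6,b{\left(6 \right)} \right)}\right) Q = \left(\frac{26}{81} + \sqrt{7 + 5}\right) 301 = \left(\frac{26}{81} + \sqrt{12}\right) 301 = \left(\frac{26}{81} + 2 \sqrt{3}\right) 301 = \frac{7826}{81} + 602 \sqrt{3}$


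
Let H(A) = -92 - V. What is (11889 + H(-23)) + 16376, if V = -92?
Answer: 28265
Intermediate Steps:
H(A) = 0 (H(A) = -92 - 1*(-92) = -92 + 92 = 0)
(11889 + H(-23)) + 16376 = (11889 + 0) + 16376 = 11889 + 16376 = 28265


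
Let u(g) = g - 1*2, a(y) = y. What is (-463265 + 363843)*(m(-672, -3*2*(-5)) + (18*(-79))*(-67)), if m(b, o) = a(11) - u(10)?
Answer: -9472629894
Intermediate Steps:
u(g) = -2 + g (u(g) = g - 2 = -2 + g)
m(b, o) = 3 (m(b, o) = 11 - (-2 + 10) = 11 - 1*8 = 11 - 8 = 3)
(-463265 + 363843)*(m(-672, -3*2*(-5)) + (18*(-79))*(-67)) = (-463265 + 363843)*(3 + (18*(-79))*(-67)) = -99422*(3 - 1422*(-67)) = -99422*(3 + 95274) = -99422*95277 = -9472629894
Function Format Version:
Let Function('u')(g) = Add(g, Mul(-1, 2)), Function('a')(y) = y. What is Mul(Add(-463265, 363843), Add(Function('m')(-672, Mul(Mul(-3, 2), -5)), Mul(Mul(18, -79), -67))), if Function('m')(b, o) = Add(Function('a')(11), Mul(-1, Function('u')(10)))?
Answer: -9472629894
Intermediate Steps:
Function('u')(g) = Add(-2, g) (Function('u')(g) = Add(g, -2) = Add(-2, g))
Function('m')(b, o) = 3 (Function('m')(b, o) = Add(11, Mul(-1, Add(-2, 10))) = Add(11, Mul(-1, 8)) = Add(11, -8) = 3)
Mul(Add(-463265, 363843), Add(Function('m')(-672, Mul(Mul(-3, 2), -5)), Mul(Mul(18, -79), -67))) = Mul(Add(-463265, 363843), Add(3, Mul(Mul(18, -79), -67))) = Mul(-99422, Add(3, Mul(-1422, -67))) = Mul(-99422, Add(3, 95274)) = Mul(-99422, 95277) = -9472629894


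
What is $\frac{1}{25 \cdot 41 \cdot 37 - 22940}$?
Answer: $\frac{1}{14985} \approx 6.6733 \cdot 10^{-5}$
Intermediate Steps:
$\frac{1}{25 \cdot 41 \cdot 37 - 22940} = \frac{1}{1025 \cdot 37 - 22940} = \frac{1}{37925 - 22940} = \frac{1}{14985}$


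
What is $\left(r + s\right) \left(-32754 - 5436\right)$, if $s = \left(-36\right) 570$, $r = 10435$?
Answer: $385146150$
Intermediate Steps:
$s = -20520$
$\left(r + s\right) \left(-32754 - 5436\right) = \left(10435 - 20520\right) \left(-32754 - 5436\right) = \left(-10085\right) \left(-38190\right) = 385146150$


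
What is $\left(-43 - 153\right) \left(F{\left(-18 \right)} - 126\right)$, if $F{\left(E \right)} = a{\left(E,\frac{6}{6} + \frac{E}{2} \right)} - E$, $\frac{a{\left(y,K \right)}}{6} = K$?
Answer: $30576$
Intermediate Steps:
$a{\left(y,K \right)} = 6 K$
$F{\left(E \right)} = 6 + 2 E$ ($F{\left(E \right)} = 6 \left(\frac{6}{6} + \frac{E}{2}\right) - E = 6 \left(6 \cdot \frac{1}{6} + E \frac{1}{2}\right) - E = 6 \left(1 + \frac{E}{2}\right) - E = \left(6 + 3 E\right) - E = 6 + 2 E$)
$\left(-43 - 153\right) \left(F{\left(-18 \right)} - 126\right) = \left(-43 - 153\right) \left(\left(6 + 2 \left(-18\right)\right) - 126\right) = \left(-43 - 153\right) \left(\left(6 - 36\right) - 126\right) = - 196 \left(-30 - 126\right) = \left(-196\right) \left(-156\right) = 30576$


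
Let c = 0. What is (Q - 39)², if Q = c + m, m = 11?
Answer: 784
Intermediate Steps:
Q = 11 (Q = 0 + 11 = 11)
(Q - 39)² = (11 - 39)² = (-28)² = 784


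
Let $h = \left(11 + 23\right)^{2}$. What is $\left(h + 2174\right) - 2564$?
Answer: $766$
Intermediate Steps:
$h = 1156$ ($h = 34^{2} = 1156$)
$\left(h + 2174\right) - 2564 = \left(1156 + 2174\right) - 2564 = 3330 - 2564 = 766$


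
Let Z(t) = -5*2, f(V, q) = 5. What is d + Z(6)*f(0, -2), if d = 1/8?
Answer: -399/8 ≈ -49.875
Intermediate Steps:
Z(t) = -10
d = ⅛ ≈ 0.12500
d + Z(6)*f(0, -2) = ⅛ - 10*5 = ⅛ - 50 = -399/8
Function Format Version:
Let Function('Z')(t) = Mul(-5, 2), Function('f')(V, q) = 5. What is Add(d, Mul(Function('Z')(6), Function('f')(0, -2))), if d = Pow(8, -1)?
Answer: Rational(-399, 8) ≈ -49.875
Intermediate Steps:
Function('Z')(t) = -10
d = Rational(1, 8) ≈ 0.12500
Add(d, Mul(Function('Z')(6), Function('f')(0, -2))) = Add(Rational(1, 8), Mul(-10, 5)) = Add(Rational(1, 8), -50) = Rational(-399, 8)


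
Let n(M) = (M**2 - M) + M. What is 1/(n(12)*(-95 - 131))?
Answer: -1/32544 ≈ -3.0728e-5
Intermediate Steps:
n(M) = M**2
1/(n(12)*(-95 - 131)) = 1/(12**2*(-95 - 131)) = 1/(144*(-226)) = 1/(-32544) = -1/32544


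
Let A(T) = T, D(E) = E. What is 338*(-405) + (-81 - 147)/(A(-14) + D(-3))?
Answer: -2326902/17 ≈ -1.3688e+5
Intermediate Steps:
338*(-405) + (-81 - 147)/(A(-14) + D(-3)) = 338*(-405) + (-81 - 147)/(-14 - 3) = -136890 - 228/(-17) = -136890 - 228*(-1/17) = -136890 + 228/17 = -2326902/17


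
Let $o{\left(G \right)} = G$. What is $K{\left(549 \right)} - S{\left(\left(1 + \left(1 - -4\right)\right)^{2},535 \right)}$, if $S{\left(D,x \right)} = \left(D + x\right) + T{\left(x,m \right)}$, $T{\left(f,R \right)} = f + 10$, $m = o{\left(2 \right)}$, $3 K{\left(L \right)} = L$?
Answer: $-933$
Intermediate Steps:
$K{\left(L \right)} = \frac{L}{3}$
$m = 2$
$T{\left(f,R \right)} = 10 + f$
$S{\left(D,x \right)} = 10 + D + 2 x$ ($S{\left(D,x \right)} = \left(D + x\right) + \left(10 + x\right) = 10 + D + 2 x$)
$K{\left(549 \right)} - S{\left(\left(1 + \left(1 - -4\right)\right)^{2},535 \right)} = \frac{1}{3} \cdot 549 - \left(10 + \left(1 + \left(1 - -4\right)\right)^{2} + 2 \cdot 535\right) = 183 - \left(10 + \left(1 + \left(1 + 4\right)\right)^{2} + 1070\right) = 183 - \left(10 + \left(1 + 5\right)^{2} + 1070\right) = 183 - \left(10 + 6^{2} + 1070\right) = 183 - \left(10 + 36 + 1070\right) = 183 - 1116 = -933$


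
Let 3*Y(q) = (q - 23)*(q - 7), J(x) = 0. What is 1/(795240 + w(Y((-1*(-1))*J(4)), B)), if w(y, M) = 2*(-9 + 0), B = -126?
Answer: 1/795222 ≈ 1.2575e-6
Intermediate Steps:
Y(q) = (-23 + q)*(-7 + q)/3 (Y(q) = ((q - 23)*(q - 7))/3 = ((-23 + q)*(-7 + q))/3 = (-23 + q)*(-7 + q)/3)
w(y, M) = -18 (w(y, M) = 2*(-9) = -18)
1/(795240 + w(Y((-1*(-1))*J(4)), B)) = 1/(795240 - 18) = 1/795222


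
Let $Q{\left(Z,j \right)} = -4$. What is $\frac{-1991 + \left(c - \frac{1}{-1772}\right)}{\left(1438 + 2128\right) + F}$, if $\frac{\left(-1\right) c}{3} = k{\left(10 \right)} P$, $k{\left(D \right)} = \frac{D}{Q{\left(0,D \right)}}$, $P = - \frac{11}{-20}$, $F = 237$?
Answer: $- \frac{7041483}{13477832} \approx -0.52245$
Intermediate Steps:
$P = \frac{11}{20}$ ($P = \left(-11\right) \left(- \frac{1}{20}\right) = \frac{11}{20} \approx 0.55$)
$k{\left(D \right)} = - \frac{D}{4}$ ($k{\left(D \right)} = \frac{D}{-4} = D \left(- \frac{1}{4}\right) = - \frac{D}{4}$)
$c = \frac{33}{8}$ ($c = - 3 \left(- \frac{1}{4}\right) 10 \cdot \frac{11}{20} = - 3 \left(\left(- \frac{5}{2}\right) \frac{11}{20}\right) = \left(-3\right) \left(- \frac{11}{8}\right) = \frac{33}{8} \approx 4.125$)
$\frac{-1991 + \left(c - \frac{1}{-1772}\right)}{\left(1438 + 2128\right) + F} = \frac{-1991 + \left(\frac{33}{8} - \frac{1}{-1772}\right)}{\left(1438 + 2128\right) + 237} = \frac{-1991 + \left(\frac{33}{8} - - \frac{1}{1772}\right)}{3566 + 237} = \frac{-1991 + \left(\frac{33}{8} + \frac{1}{1772}\right)}{3803} = \left(-1991 + \frac{14621}{3544}\right) \frac{1}{3803} = \left(- \frac{7041483}{3544}\right) \frac{1}{3803} = - \frac{7041483}{13477832}$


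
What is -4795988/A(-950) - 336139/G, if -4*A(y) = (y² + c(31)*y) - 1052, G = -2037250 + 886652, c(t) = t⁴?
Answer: 136266912757741/504217070257098 ≈ 0.27025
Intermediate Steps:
G = -1150598
A(y) = 263 - 923521*y/4 - y²/4 (A(y) = -((y² + 31⁴*y) - 1052)/4 = -((y² + 923521*y) - 1052)/4 = -(-1052 + y² + 923521*y)/4 = 263 - 923521*y/4 - y²/4)
-4795988/A(-950) - 336139/G = -4795988/(263 - 923521/4*(-950) - ¼*(-950)²) - 336139/(-1150598) = -4795988/(263 + 438672475/2 - ¼*902500) - 336139*(-1/1150598) = -4795988/(263 + 438672475/2 - 225625) + 336139/1150598 = -4795988/438221751/2 + 336139/1150598 = -4795988*2/438221751 + 336139/1150598 = -9591976/438221751 + 336139/1150598 = 136266912757741/504217070257098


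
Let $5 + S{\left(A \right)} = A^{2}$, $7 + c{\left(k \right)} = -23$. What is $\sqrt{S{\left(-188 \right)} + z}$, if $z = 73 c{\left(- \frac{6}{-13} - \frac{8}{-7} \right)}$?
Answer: $\sqrt{33149} \approx 182.07$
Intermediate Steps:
$c{\left(k \right)} = -30$ ($c{\left(k \right)} = -7 - 23 = -30$)
$S{\left(A \right)} = -5 + A^{2}$
$z = -2190$ ($z = 73 \left(-30\right) = -2190$)
$\sqrt{S{\left(-188 \right)} + z} = \sqrt{\left(-5 + \left(-188\right)^{2}\right) - 2190} = \sqrt{\left(-5 + 35344\right) - 2190} = \sqrt{35339 - 2190} = \sqrt{33149}$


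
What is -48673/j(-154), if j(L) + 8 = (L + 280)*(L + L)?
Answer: 48673/38816 ≈ 1.2539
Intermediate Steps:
j(L) = -8 + 2*L*(280 + L) (j(L) = -8 + (L + 280)*(L + L) = -8 + (280 + L)*(2*L) = -8 + 2*L*(280 + L))
-48673/j(-154) = -48673/(-8 + 2*(-154)² + 560*(-154)) = -48673/(-8 + 2*23716 - 86240) = -48673/(-8 + 47432 - 86240) = -48673/(-38816) = -48673*(-1/38816) = 48673/38816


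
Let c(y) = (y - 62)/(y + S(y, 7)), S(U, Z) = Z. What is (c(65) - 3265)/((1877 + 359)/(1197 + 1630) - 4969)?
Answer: 221520893/337083048 ≈ 0.65717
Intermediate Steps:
c(y) = (-62 + y)/(7 + y) (c(y) = (y - 62)/(y + 7) = (-62 + y)/(7 + y))
(c(65) - 3265)/((1877 + 359)/(1197 + 1630) - 4969) = ((-62 + 65)/(7 + 65) - 3265)/((1877 + 359)/(1197 + 1630) - 4969) = (3/72 - 3265)/(2236/2827 - 4969) = ((1/72)*3 - 3265)/(2236*(1/2827) - 4969) = (1/24 - 3265)/(2236/2827 - 4969) = -78359/(24*(-14045127/2827)) = -78359/24*(-2827/14045127) = 221520893/337083048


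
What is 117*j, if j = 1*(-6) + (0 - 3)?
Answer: -1053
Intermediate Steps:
j = -9 (j = -6 - 3 = -9)
117*j = 117*(-9) = -1053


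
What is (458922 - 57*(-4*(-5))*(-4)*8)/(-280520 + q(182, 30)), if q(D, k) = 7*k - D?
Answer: -247701/140246 ≈ -1.7662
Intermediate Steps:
q(D, k) = -D + 7*k
(458922 - 57*(-4*(-5))*(-4)*8)/(-280520 + q(182, 30)) = (458922 - 57*(-4*(-5))*(-4)*8)/(-280520 + (-1*182 + 7*30)) = (458922 - 1140*(-4)*8)/(-280520 + (-182 + 210)) = (458922 - 57*(-80)*8)/(-280520 + 28) = (458922 + 4560*8)/(-280492) = (458922 + 36480)*(-1/280492) = 495402*(-1/280492) = -247701/140246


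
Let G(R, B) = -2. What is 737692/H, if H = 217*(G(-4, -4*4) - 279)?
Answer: -737692/60977 ≈ -12.098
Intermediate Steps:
H = -60977 (H = 217*(-2 - 279) = 217*(-281) = -60977)
737692/H = 737692/(-60977) = 737692*(-1/60977) = -737692/60977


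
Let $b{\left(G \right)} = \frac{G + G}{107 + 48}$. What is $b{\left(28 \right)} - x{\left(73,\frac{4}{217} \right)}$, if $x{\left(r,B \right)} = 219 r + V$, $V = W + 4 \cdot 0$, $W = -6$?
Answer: $- \frac{2476999}{155} \approx -15981.0$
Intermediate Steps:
$b{\left(G \right)} = \frac{2 G}{155}$
$V = -6$ ($V = -6 + 4 \cdot 0 = -6 + 0 = -6$)
$x{\left(r,B \right)} = -6 + 219 r$ ($x{\left(r,B \right)} = 219 r - 6 = -6 + 219 r$)
$b{\left(28 \right)} - x{\left(73,\frac{4}{217} \right)} = \frac{2}{155} \cdot 28 - \left(-6 + 219 \cdot 73\right) = \frac{56}{155} - \left(-6 + 15987\right) = \frac{56}{155} - 15981 = - \frac{2476999}{155}$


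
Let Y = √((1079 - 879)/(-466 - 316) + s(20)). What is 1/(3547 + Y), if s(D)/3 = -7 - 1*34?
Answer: 1386877/4919300912 - I*√18843463/4919300912 ≈ 0.00028193 - 8.8242e-7*I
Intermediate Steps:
s(D) = -123 (s(D) = 3*(-7 - 1*34) = 3*(-7 - 34) = 3*(-41) = -123)
Y = I*√18843463/391 (Y = √((1079 - 879)/(-466 - 316) - 123) = √(200/(-782) - 123) = √(200*(-1/782) - 123) = √(-100/391 - 123) = √(-48193/391) = I*√18843463/391 ≈ 11.102*I)
1/(3547 + Y) = 1/(3547 + I*√18843463/391)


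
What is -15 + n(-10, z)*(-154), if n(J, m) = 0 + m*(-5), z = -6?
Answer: -4635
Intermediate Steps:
n(J, m) = -5*m (n(J, m) = 0 - 5*m = -5*m)
-15 + n(-10, z)*(-154) = -15 - 5*(-6)*(-154) = -15 + 30*(-154) = -15 - 4620 = -4635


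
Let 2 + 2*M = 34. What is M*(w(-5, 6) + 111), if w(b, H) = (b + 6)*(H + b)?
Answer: 1792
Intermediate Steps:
w(b, H) = (6 + b)*(H + b)
M = 16 (M = -1 + (1/2)*34 = -1 + 17 = 16)
M*(w(-5, 6) + 111) = 16*(((-5)**2 + 6*6 + 6*(-5) + 6*(-5)) + 111) = 16*((25 + 36 - 30 - 30) + 111) = 16*(1 + 111) = 16*112 = 1792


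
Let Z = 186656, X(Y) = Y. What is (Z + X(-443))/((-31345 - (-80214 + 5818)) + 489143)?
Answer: 62071/177398 ≈ 0.34990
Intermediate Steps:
(Z + X(-443))/((-31345 - (-80214 + 5818)) + 489143) = (186656 - 443)/((-31345 - (-80214 + 5818)) + 489143) = 186213/((-31345 - 1*(-74396)) + 489143) = 186213/((-31345 + 74396) + 489143) = 186213/(43051 + 489143) = 186213/532194 = 186213*(1/532194) = 62071/177398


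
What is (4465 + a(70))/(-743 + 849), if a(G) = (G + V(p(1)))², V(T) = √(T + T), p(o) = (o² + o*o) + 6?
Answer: 9941/106 ≈ 93.783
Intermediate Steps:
p(o) = 6 + 2*o² (p(o) = (o² + o²) + 6 = 2*o² + 6 = 6 + 2*o²)
V(T) = √2*√T (V(T) = √(2*T) = √2*√T)
a(G) = (4 + G)² (a(G) = (G + √2*√(6 + 2*1²))² = (G + √2*√(6 + 2*1))² = (G + √2*√(6 + 2))² = (G + √2*√8)² = (G + √2*(2*√2))² = (G + 4)² = (4 + G)²)
(4465 + a(70))/(-743 + 849) = (4465 + (4 + 70)²)/(-743 + 849) = (4465 + 74²)/106 = (4465 + 5476)*(1/106) = 9941*(1/106) = 9941/106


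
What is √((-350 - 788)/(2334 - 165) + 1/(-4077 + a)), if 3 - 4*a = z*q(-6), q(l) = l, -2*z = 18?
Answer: I*√8158919538238/3942519 ≈ 0.72451*I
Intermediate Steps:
z = -9 (z = -½*18 = -9)
a = -51/4 (a = ¾ - (-9)*(-6)/4 = ¾ - ¼*54 = ¾ - 27/2 = -51/4 ≈ -12.750)
√((-350 - 788)/(2334 - 165) + 1/(-4077 + a)) = √((-350 - 788)/(2334 - 165) + 1/(-4077 - 51/4)) = √(-1138/2169 + 1/(-16359/4)) = √(-1138*1/2169 - 4/16359) = √(-1138/2169 - 4/16359) = √(-6208406/11827557) = I*√8158919538238/3942519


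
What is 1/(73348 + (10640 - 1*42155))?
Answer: 1/41833 ≈ 2.3905e-5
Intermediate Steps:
1/(73348 + (10640 - 1*42155)) = 1/(73348 + (10640 - 42155)) = 1/(73348 - 31515) = 1/41833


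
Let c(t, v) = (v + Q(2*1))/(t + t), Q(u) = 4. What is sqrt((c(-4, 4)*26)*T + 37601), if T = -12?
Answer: sqrt(37913) ≈ 194.71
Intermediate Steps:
c(t, v) = (4 + v)/(2*t) (c(t, v) = (v + 4)/(t + t) = (4 + v)/((2*t)) = (4 + v)*(1/(2*t)) = (4 + v)/(2*t))
sqrt((c(-4, 4)*26)*T + 37601) = sqrt((((1/2)*(4 + 4)/(-4))*26)*(-12) + 37601) = sqrt((((1/2)*(-1/4)*8)*26)*(-12) + 37601) = sqrt(-1*26*(-12) + 37601) = sqrt(-26*(-12) + 37601) = sqrt(312 + 37601) = sqrt(37913)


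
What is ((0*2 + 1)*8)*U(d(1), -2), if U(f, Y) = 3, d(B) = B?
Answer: 24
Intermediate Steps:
((0*2 + 1)*8)*U(d(1), -2) = ((0*2 + 1)*8)*3 = ((0 + 1)*8)*3 = (1*8)*3 = 8*3 = 24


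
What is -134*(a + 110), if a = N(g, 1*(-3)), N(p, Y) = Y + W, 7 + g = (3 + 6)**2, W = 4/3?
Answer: -43550/3 ≈ -14517.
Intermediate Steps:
W = 4/3 (W = 4*(1/3) = 4/3 ≈ 1.3333)
g = 74 (g = -7 + (3 + 6)**2 = -7 + 9**2 = -7 + 81 = 74)
N(p, Y) = 4/3 + Y (N(p, Y) = Y + 4/3 = 4/3 + Y)
a = -5/3 (a = 4/3 + 1*(-3) = 4/3 - 3 = -5/3 ≈ -1.6667)
-134*(a + 110) = -134*(-5/3 + 110) = -134*325/3 = -43550/3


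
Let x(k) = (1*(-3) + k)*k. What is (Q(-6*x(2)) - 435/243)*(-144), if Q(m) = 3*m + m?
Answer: -59888/9 ≈ -6654.2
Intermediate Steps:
x(k) = k*(-3 + k) (x(k) = (-3 + k)*k = k*(-3 + k))
Q(m) = 4*m
(Q(-6*x(2)) - 435/243)*(-144) = (4*(-12*(-3 + 2)) - 435/243)*(-144) = (4*(-12*(-1)) - 435*1/243)*(-144) = (4*(-6*(-2)) - 145/81)*(-144) = (4*12 - 145/81)*(-144) = (48 - 145/81)*(-144) = (3743/81)*(-144) = -59888/9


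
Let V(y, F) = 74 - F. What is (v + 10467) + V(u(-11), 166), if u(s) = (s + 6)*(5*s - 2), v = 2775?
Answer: 13150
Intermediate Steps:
u(s) = (-2 + 5*s)*(6 + s) (u(s) = (6 + s)*(-2 + 5*s) = (-2 + 5*s)*(6 + s))
(v + 10467) + V(u(-11), 166) = (2775 + 10467) + (74 - 1*166) = 13242 + (74 - 166) = 13242 - 92 = 13150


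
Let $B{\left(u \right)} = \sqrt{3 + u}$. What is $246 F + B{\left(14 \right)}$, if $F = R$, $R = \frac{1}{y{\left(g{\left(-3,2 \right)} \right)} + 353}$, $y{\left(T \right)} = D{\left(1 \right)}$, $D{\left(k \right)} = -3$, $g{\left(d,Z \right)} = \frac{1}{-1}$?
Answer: $\frac{123}{175} + \sqrt{17} \approx 4.826$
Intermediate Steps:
$g{\left(d,Z \right)} = -1$
$y{\left(T \right)} = -3$
$R = \frac{1}{350}$ ($R = \frac{1}{-3 + 353} = \frac{1}{350} \approx 0.0028571$)
$F = \frac{1}{350} \approx 0.0028571$
$246 F + B{\left(14 \right)} = 246 \cdot \frac{1}{350} + \sqrt{3 + 14} = \frac{123}{175} + \sqrt{17}$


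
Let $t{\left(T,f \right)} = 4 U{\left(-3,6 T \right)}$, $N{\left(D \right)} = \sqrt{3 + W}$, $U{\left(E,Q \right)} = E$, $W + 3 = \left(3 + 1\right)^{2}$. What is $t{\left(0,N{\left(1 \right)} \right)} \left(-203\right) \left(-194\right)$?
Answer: $-472584$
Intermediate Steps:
$W = 13$ ($W = -3 + \left(3 + 1\right)^{2} = -3 + 4^{2} = -3 + 16 = 13$)
$N{\left(D \right)} = 4$ ($N{\left(D \right)} = \sqrt{3 + 13} = \sqrt{16} = 4$)
$t{\left(T,f \right)} = -12$ ($t{\left(T,f \right)} = 4 \left(-3\right) = -12$)
$t{\left(0,N{\left(1 \right)} \right)} \left(-203\right) \left(-194\right) = \left(-12\right) \left(-203\right) \left(-194\right) = 2436 \left(-194\right) = -472584$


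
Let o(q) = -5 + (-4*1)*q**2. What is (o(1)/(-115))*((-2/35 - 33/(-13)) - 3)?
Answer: -2124/52325 ≈ -0.040592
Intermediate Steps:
o(q) = -5 - 4*q**2
(o(1)/(-115))*((-2/35 - 33/(-13)) - 3) = ((-5 - 4*1**2)/(-115))*((-2/35 - 33/(-13)) - 3) = ((-5 - 4*1)*(-1/115))*((-2*1/35 - 33*(-1/13)) - 3) = ((-5 - 4)*(-1/115))*((-2/35 + 33/13) - 3) = (-9*(-1/115))*(1129/455 - 3) = (9/115)*(-236/455) = -2124/52325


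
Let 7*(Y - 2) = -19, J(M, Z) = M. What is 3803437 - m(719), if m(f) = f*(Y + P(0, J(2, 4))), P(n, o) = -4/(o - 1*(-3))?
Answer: 133158402/35 ≈ 3.8045e+6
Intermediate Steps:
P(n, o) = -4/(3 + o) (P(n, o) = -4/(o + 3) = -4/(3 + o))
Y = -5/7 (Y = 2 + (⅐)*(-19) = 2 - 19/7 = -5/7 ≈ -0.71429)
m(f) = -53*f/35 (m(f) = f*(-5/7 - 4/(3 + 2)) = f*(-5/7 - 4/5) = f*(-5/7 - 4*⅕) = f*(-5/7 - ⅘) = f*(-53/35) = -53*f/35)
3803437 - m(719) = 3803437 - (-53)*719/35 = 3803437 - 1*(-38107/35) = 3803437 + 38107/35 = 133158402/35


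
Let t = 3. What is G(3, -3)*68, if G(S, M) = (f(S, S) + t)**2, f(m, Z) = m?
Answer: 2448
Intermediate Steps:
G(S, M) = (3 + S)**2 (G(S, M) = (S + 3)**2 = (3 + S)**2)
G(3, -3)*68 = (3 + 3)**2*68 = 6**2*68 = 36*68 = 2448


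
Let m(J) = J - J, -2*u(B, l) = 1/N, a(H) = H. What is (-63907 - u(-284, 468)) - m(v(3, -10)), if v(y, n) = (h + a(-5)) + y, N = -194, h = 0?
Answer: -24795917/388 ≈ -63907.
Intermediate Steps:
u(B, l) = 1/388 (u(B, l) = -1/2/(-194) = -1/2*(-1/194) = 1/388)
v(y, n) = -5 + y (v(y, n) = (0 - 5) + y = -5 + y)
m(J) = 0
(-63907 - u(-284, 468)) - m(v(3, -10)) = (-63907 - 1*1/388) - 1*0 = (-63907 - 1/388) + 0 = -24795917/388 + 0 = -24795917/388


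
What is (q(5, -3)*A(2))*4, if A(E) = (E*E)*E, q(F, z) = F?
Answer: 160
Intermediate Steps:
A(E) = E**3 (A(E) = E**2*E = E**3)
(q(5, -3)*A(2))*4 = (5*2**3)*4 = (5*8)*4 = 40*4 = 160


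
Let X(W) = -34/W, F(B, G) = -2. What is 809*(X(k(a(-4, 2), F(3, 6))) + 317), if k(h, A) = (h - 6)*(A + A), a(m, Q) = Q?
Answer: 2037871/8 ≈ 2.5473e+5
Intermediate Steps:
k(h, A) = 2*A*(-6 + h) (k(h, A) = (-6 + h)*(2*A) = 2*A*(-6 + h))
809*(X(k(a(-4, 2), F(3, 6))) + 317) = 809*(-34*(-1/(4*(-6 + 2))) + 317) = 809*(-34/(2*(-2)*(-4)) + 317) = 809*(-34/16 + 317) = 809*(-34*1/16 + 317) = 809*(-17/8 + 317) = 809*(2519/8) = 2037871/8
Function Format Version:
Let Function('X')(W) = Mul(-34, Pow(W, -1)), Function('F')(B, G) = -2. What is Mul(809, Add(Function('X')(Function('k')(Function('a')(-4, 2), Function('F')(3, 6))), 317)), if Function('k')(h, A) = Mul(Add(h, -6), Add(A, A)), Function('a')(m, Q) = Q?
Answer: Rational(2037871, 8) ≈ 2.5473e+5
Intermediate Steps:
Function('k')(h, A) = Mul(2, A, Add(-6, h)) (Function('k')(h, A) = Mul(Add(-6, h), Mul(2, A)) = Mul(2, A, Add(-6, h)))
Mul(809, Add(Function('X')(Function('k')(Function('a')(-4, 2), Function('F')(3, 6))), 317)) = Mul(809, Add(Mul(-34, Pow(Mul(2, -2, Add(-6, 2)), -1)), 317)) = Mul(809, Add(Mul(-34, Pow(Mul(2, -2, -4), -1)), 317)) = Mul(809, Add(Mul(-34, Pow(16, -1)), 317)) = Mul(809, Add(Mul(-34, Rational(1, 16)), 317)) = Mul(809, Add(Rational(-17, 8), 317)) = Mul(809, Rational(2519, 8)) = Rational(2037871, 8)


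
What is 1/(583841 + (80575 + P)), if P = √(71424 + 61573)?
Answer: 664416/441448488059 - √132997/441448488059 ≈ 1.5043e-6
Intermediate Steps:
P = √132997 ≈ 364.69
1/(583841 + (80575 + P)) = 1/(583841 + (80575 + √132997)) = 1/(664416 + √132997)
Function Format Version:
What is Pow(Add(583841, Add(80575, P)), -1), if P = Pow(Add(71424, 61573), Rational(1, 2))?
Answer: Add(Rational(664416, 441448488059), Mul(Rational(-1, 441448488059), Pow(132997, Rational(1, 2)))) ≈ 1.5043e-6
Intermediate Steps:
P = Pow(132997, Rational(1, 2)) ≈ 364.69
Pow(Add(583841, Add(80575, P)), -1) = Pow(Add(583841, Add(80575, Pow(132997, Rational(1, 2)))), -1) = Pow(Add(664416, Pow(132997, Rational(1, 2))), -1)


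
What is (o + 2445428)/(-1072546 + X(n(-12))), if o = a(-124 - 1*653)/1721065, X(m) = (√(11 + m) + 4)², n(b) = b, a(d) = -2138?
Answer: -4514004698693144142/1979780216887516625 - 33669924309456*I/1979780216887516625 ≈ -2.2801 - 1.7007e-5*I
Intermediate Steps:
X(m) = (4 + √(11 + m))²
o = -2138/1721065 ≈ -0.0012423
(o + 2445428)/(-1072546 + X(n(-12))) = (-2138/1721065 + 2445428)/(-1072546 + (4 + √(11 - 12))²) = 4208740538682/(1721065*(-1072546 + (4 + √(-1))²)) = 4208740538682/(1721065*(-1072546 + (4 + I)²))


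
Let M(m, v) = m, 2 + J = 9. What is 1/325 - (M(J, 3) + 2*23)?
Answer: -17224/325 ≈ -52.997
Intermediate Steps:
J = 7 (J = -2 + 9 = 7)
1/325 - (M(J, 3) + 2*23) = 1/325 - (7 + 2*23) = 1/325 - (7 + 46) = 1/325 - 1*53 = 1/325 - 53 = -17224/325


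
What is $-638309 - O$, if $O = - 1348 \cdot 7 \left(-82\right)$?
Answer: $-1412061$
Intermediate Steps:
$O = 773752$ ($O = \left(-1348\right) \left(-574\right) = 773752$)
$-638309 - O = -638309 - 773752 = -1412061$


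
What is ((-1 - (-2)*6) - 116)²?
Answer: 11025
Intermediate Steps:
((-1 - (-2)*6) - 116)² = ((-1 - 2*(-6)) - 116)² = ((-1 + 12) - 116)² = (11 - 116)² = (-105)² = 11025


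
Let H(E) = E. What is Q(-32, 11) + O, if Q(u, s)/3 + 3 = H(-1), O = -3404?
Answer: -3416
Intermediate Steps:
Q(u, s) = -12 (Q(u, s) = -9 + 3*(-1) = -9 - 3 = -12)
Q(-32, 11) + O = -12 - 3404 = -3416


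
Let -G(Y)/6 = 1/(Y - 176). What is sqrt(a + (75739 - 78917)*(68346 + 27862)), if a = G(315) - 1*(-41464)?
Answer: I*sqrt(5906575767594)/139 ≈ 17485.0*I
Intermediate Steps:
G(Y) = -6/(-176 + Y) (G(Y) = -6/(Y - 176) = -6/(-176 + Y))
a = 5763490/139 (a = -6/(-176 + 315) - 1*(-41464) = -6/139 + 41464 = 5763490/139 ≈ 41464.)
sqrt(a + (75739 - 78917)*(68346 + 27862)) = sqrt(5763490/139 + (75739 - 78917)*(68346 + 27862)) = sqrt(5763490/139 - 3178*96208) = sqrt(5763490/139 - 305749024) = sqrt(-42493350846/139) = I*sqrt(5906575767594)/139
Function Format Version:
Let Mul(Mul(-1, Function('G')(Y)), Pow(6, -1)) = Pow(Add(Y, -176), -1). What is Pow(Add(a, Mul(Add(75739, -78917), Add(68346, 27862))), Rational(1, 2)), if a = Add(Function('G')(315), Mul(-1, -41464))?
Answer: Mul(Rational(1, 139), I, Pow(5906575767594, Rational(1, 2))) ≈ Mul(17485., I)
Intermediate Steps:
Function('G')(Y) = Mul(-6, Pow(Add(-176, Y), -1)) (Function('G')(Y) = Mul(-6, Pow(Add(Y, -176), -1)) = Mul(-6, Pow(Add(-176, Y), -1)))
a = Rational(5763490, 139) (a = Add(Mul(-6, Pow(Add(-176, 315), -1)), Mul(-1, -41464)) = Add(Mul(-6, Pow(139, -1)), 41464) = Add(Mul(-6, Rational(1, 139)), 41464) = Add(Rational(-6, 139), 41464) = Rational(5763490, 139) ≈ 41464.)
Pow(Add(a, Mul(Add(75739, -78917), Add(68346, 27862))), Rational(1, 2)) = Pow(Add(Rational(5763490, 139), Mul(Add(75739, -78917), Add(68346, 27862))), Rational(1, 2)) = Pow(Add(Rational(5763490, 139), Mul(-3178, 96208)), Rational(1, 2)) = Pow(Add(Rational(5763490, 139), -305749024), Rational(1, 2)) = Pow(Rational(-42493350846, 139), Rational(1, 2)) = Mul(Rational(1, 139), I, Pow(5906575767594, Rational(1, 2)))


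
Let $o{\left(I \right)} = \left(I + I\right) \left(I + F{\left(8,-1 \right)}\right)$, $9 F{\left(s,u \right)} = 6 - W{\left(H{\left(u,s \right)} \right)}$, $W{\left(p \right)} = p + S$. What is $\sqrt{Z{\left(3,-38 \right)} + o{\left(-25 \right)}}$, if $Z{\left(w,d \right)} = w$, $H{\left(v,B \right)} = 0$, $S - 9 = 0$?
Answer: $\frac{\sqrt{11427}}{3} \approx 35.632$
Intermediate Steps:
$S = 9$ ($S = 9 + 0 = 9$)
$W{\left(p \right)} = 9 + p$ ($W{\left(p \right)} = p + 9 = 9 + p$)
$F{\left(s,u \right)} = - \frac{1}{3}$ ($F{\left(s,u \right)} = \frac{6 - \left(9 + 0\right)}{9} = \frac{6 - 9}{9} = \frac{1}{9} \left(-3\right) = - \frac{1}{3}$)
$o{\left(I \right)} = 2 I \left(- \frac{1}{3} + I\right)$ ($o{\left(I \right)} = \left(I + I\right) \left(I - \frac{1}{3}\right) = 2 I \left(- \frac{1}{3} + I\right)$)
$\sqrt{Z{\left(3,-38 \right)} + o{\left(-25 \right)}} = \sqrt{3 + \frac{2}{3} \left(-25\right) \left(-1 + 3 \left(-25\right)\right)} = \sqrt{3 + \frac{2}{3} \left(-25\right) \left(-1 - 75\right)} = \sqrt{3 + \frac{2}{3} \left(-25\right) \left(-76\right)} = \sqrt{3 + \frac{3800}{3}} = \sqrt{\frac{3809}{3}} = \frac{\sqrt{11427}}{3}$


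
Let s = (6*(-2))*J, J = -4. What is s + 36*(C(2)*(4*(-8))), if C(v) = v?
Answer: -2256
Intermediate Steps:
s = 48 (s = (6*(-2))*(-4) = -12*(-4) = 48)
s + 36*(C(2)*(4*(-8))) = 48 + 36*(2*(4*(-8))) = 48 + 36*(2*(-32)) = 48 + 36*(-64) = 48 - 2304 = -2256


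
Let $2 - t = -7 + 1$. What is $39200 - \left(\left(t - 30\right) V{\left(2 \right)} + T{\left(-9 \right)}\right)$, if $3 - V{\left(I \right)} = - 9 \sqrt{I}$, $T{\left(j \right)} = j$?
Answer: $39275 + 198 \sqrt{2} \approx 39555.0$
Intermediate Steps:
$V{\left(I \right)} = 3 + 9 \sqrt{I}$ ($V{\left(I \right)} = 3 - - 9 \sqrt{I} = 3 + 9 \sqrt{I}$)
$t = 8$ ($t = 2 - \left(-7 + 1\right) = 2 - -6 = 2 + 6 = 8$)
$39200 - \left(\left(t - 30\right) V{\left(2 \right)} + T{\left(-9 \right)}\right) = 39200 - \left(\left(8 - 30\right) \left(3 + 9 \sqrt{2}\right) - 9\right) = 39200 - \left(- 22 \left(3 + 9 \sqrt{2}\right) - 9\right) = 39200 - \left(\left(-66 - 198 \sqrt{2}\right) - 9\right) = 39200 - \left(-75 - 198 \sqrt{2}\right) = 39200 + \left(75 + 198 \sqrt{2}\right) = 39275 + 198 \sqrt{2}$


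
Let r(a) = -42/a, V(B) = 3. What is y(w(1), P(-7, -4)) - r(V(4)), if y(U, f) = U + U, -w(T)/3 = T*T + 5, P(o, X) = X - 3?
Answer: -22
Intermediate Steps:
P(o, X) = -3 + X
w(T) = -15 - 3*T² (w(T) = -3*(T*T + 5) = -3*(T² + 5) = -3*(5 + T²) = -15 - 3*T²)
y(U, f) = 2*U
y(w(1), P(-7, -4)) - r(V(4)) = 2*(-15 - 3*1²) - (-42)/3 = 2*(-15 - 3*1) - (-42)/3 = 2*(-15 - 3) - 1*(-14) = 2*(-18) + 14 = -36 + 14 = -22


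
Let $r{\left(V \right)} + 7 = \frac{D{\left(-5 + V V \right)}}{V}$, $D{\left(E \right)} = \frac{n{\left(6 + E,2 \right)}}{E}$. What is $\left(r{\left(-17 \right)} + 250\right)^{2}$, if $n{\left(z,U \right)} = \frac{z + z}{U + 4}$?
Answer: $\frac{3096406834921}{52446564} \approx 59039.0$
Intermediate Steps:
$n{\left(z,U \right)} = \frac{2 z}{4 + U}$
$D{\left(E \right)} = \frac{2 + \frac{E}{3}}{E}$ ($D{\left(E \right)} = \frac{2 \left(6 + E\right) \frac{1}{4 + 2}}{E} = \frac{2 \left(6 + E\right) \frac{1}{6}}{E} = \frac{2 + \frac{E}{3}}{E}$)
$r{\left(V \right)} = -7 + \frac{1 + V^{2}}{3 V \left(-5 + V^{2}\right)}$ ($r{\left(V \right)} = -7 + \frac{\frac{1}{3} \frac{1}{-5 + V V} \left(6 + \left(-5 + V V\right)\right)}{V} = -7 + \frac{\frac{1}{3} \frac{1}{-5 + V^{2}} \left(6 + \left(-5 + V^{2}\right)\right)}{V} = -7 + \frac{\frac{1}{3} \frac{1}{-5 + V^{2}} \left(1 + V^{2}\right)}{V} = -7 + \frac{1 + V^{2}}{3 V \left(-5 + V^{2}\right)}$)
$\left(r{\left(-17 \right)} + 250\right)^{2} = \left(\frac{1 + \left(-17\right)^{2} - - 357 \left(-5 + \left(-17\right)^{2}\right)}{3 \left(-17\right) \left(-5 + \left(-17\right)^{2}\right)} + 250\right)^{2} = \left(\frac{1}{3} \left(- \frac{1}{17}\right) \frac{1}{-5 + 289} \left(1 + 289 - - 357 \left(-5 + 289\right)\right) + 250\right)^{2} = \left(\frac{1}{3} \left(- \frac{1}{17}\right) \frac{1}{284} \left(1 + 289 - \left(-357\right) 284\right) + 250\right)^{2} = \left(\frac{1}{3} \left(- \frac{1}{17}\right) \frac{1}{284} \left(1 + 289 + 101388\right) + 250\right)^{2} = \left(\frac{1}{3} \left(- \frac{1}{17}\right) \frac{1}{284} \cdot 101678 + 250\right)^{2} = \left(- \frac{50839}{7242} + 250\right)^{2} = \left(\frac{1759661}{7242}\right)^{2} = \frac{3096406834921}{52446564}$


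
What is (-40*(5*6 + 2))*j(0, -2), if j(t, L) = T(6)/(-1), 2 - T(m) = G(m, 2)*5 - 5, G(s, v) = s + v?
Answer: -42240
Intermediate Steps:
T(m) = -3 - 5*m (T(m) = 2 - ((m + 2)*5 - 5) = 2 - ((2 + m)*5 - 5) = 2 - ((10 + 5*m) - 5) = 2 - (5 + 5*m) = 2 + (-5 - 5*m) = -3 - 5*m)
j(t, L) = 33 (j(t, L) = (-3 - 5*6)/(-1) = (-3 - 30)*(-1) = -33*(-1) = 33)
(-40*(5*6 + 2))*j(0, -2) = -40*(5*6 + 2)*33 = -40*(30 + 2)*33 = -40*32*33 = -1280*33 = -42240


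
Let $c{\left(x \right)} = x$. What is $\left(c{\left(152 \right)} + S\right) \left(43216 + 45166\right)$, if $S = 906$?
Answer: $93508156$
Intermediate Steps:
$\left(c{\left(152 \right)} + S\right) \left(43216 + 45166\right) = \left(152 + 906\right) \left(43216 + 45166\right) = 1058 \cdot 88382 = 93508156$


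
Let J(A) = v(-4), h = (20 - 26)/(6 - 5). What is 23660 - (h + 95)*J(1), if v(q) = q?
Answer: 24016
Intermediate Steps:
h = -6 (h = -6/1 = -6*1 = -6)
J(A) = -4
23660 - (h + 95)*J(1) = 23660 - (-6 + 95)*(-4) = 23660 - 89*(-4) = 23660 - 1*(-356) = 23660 + 356 = 24016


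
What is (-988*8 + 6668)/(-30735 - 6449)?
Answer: 309/9296 ≈ 0.033240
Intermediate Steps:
(-988*8 + 6668)/(-30735 - 6449) = (-7904 + 6668)/(-37184) = -1236*(-1/37184) = 309/9296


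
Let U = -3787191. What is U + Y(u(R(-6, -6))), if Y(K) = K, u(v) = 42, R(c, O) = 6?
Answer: -3787149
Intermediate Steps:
U + Y(u(R(-6, -6))) = -3787191 + 42 = -3787149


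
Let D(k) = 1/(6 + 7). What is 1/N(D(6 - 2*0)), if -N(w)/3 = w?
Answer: -13/3 ≈ -4.3333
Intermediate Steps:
D(k) = 1/13
N(w) = -3*w
1/N(D(6 - 2*0)) = 1/(-3*1/13) = 1/(-3/13) = -13/3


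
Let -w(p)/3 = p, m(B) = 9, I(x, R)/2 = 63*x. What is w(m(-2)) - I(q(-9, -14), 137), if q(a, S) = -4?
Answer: 477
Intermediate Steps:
I(x, R) = 126*x (I(x, R) = 2*(63*x) = 126*x)
w(p) = -3*p
w(m(-2)) - I(q(-9, -14), 137) = -3*9 - 126*(-4) = -27 - 1*(-504) = -27 + 504 = 477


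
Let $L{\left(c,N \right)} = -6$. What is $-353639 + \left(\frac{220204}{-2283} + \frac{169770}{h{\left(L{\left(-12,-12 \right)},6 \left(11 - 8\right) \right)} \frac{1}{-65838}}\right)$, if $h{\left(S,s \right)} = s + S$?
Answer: $- \frac{2127292186756}{2283} \approx -9.318 \cdot 10^{8}$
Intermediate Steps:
$h{\left(S,s \right)} = S + s$
$-353639 + \left(\frac{220204}{-2283} + \frac{169770}{h{\left(L{\left(-12,-12 \right)},6 \left(11 - 8\right) \right)} \frac{1}{-65838}}\right) = -353639 + \left(\frac{220204}{-2283} + \frac{169770}{\left(-6 + 6 \left(11 - 8\right)\right) \frac{1}{-65838}}\right) = -353639 + \left(220204 \left(- \frac{1}{2283}\right) + \frac{169770}{\left(-6 + 6 \cdot 3\right) \left(- \frac{1}{65838}\right)}\right) = -353639 + \left(- \frac{220204}{2283} + \frac{169770}{\left(-6 + 18\right) \left(- \frac{1}{65838}\right)}\right) = -353639 + \left(- \frac{220204}{2283} + \frac{169770}{12 \left(- \frac{1}{65838}\right)}\right) = -353639 + \left(- \frac{220204}{2283} + \frac{169770}{- \frac{2}{10973}}\right) = -353639 + \left(- \frac{220204}{2283} + 169770 \left(- \frac{10973}{2}\right)\right) = -353639 - \frac{2126484828919}{2283} = - \frac{2127292186756}{2283}$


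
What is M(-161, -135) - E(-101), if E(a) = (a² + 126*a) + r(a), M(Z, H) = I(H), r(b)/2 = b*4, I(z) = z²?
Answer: 21558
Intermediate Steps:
r(b) = 8*b (r(b) = 2*(b*4) = 2*(4*b) = 8*b)
M(Z, H) = H²
E(a) = a² + 134*a (E(a) = (a² + 126*a) + 8*a = a² + 134*a)
M(-161, -135) - E(-101) = (-135)² - (-101)*(134 - 101) = 18225 - (-101)*33 = 18225 - 1*(-3333) = 18225 + 3333 = 21558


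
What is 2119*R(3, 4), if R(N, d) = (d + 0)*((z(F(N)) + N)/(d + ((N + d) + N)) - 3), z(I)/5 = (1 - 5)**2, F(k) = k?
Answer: 173758/7 ≈ 24823.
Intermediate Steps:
z(I) = 80 (z(I) = 5*(1 - 5)**2 = 5*(-4)**2 = 5*16 = 80)
R(N, d) = d*(-3 + (80 + N)/(2*N + 2*d)) (R(N, d) = (d + 0)*((80 + N)/(d + ((N + d) + N)) - 3) = d*((80 + N)/(d + (d + 2*N)) - 3) = d*((80 + N)/(2*N + 2*d) - 3) = d*(-3 + (80 + N)/(2*N + 2*d)))
2119*R(3, 4) = 2119*((1/2)*4*(80 - 6*4 - 5*3)/(3 + 4)) = 2119*((1/2)*4*(80 - 24 - 15)/7) = 2119*((1/2)*4*(1/7)*41) = 2119*(82/7) = 173758/7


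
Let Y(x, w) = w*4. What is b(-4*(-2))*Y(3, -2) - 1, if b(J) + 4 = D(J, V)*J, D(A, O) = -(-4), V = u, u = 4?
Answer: -225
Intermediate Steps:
Y(x, w) = 4*w
V = 4
D(A, O) = 4 (D(A, O) = -1*(-4) = 4)
b(J) = -4 + 4*J
b(-4*(-2))*Y(3, -2) - 1 = (-4 + 4*(-4*(-2)))*(4*(-2)) - 1 = (-4 + 4*8)*(-8) - 1 = (-4 + 32)*(-8) - 1 = 28*(-8) - 1 = -224 - 1 = -225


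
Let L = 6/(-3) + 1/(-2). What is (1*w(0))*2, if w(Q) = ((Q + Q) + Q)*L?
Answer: 0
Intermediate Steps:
L = -5/2 (L = 6*(-⅓) + 1*(-½) = -2 - ½ = -5/2 ≈ -2.5000)
w(Q) = -15*Q/2 (w(Q) = ((Q + Q) + Q)*(-5/2) = (2*Q + Q)*(-5/2) = (3*Q)*(-5/2) = -15*Q/2)
(1*w(0))*2 = (1*(-15/2*0))*2 = (1*0)*2 = 0*2 = 0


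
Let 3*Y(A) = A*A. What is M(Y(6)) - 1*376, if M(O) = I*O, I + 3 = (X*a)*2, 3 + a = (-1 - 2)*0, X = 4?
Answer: -700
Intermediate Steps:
a = -3 (a = -3 + (-1 - 2)*0 = -3 - 3*0 = -3 + 0 = -3)
Y(A) = A²/3 (Y(A) = (A*A)/3 = A²/3)
I = -27 (I = -3 + (4*(-3))*2 = -3 - 12*2 = -3 - 24 = -27)
M(O) = -27*O
M(Y(6)) - 1*376 = -9*6² - 1*376 = -9*36 - 376 = -27*12 - 376 = -324 - 376 = -700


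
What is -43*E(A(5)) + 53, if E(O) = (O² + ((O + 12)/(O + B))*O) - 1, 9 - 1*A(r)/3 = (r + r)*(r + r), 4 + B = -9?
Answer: -70266639/22 ≈ -3.1939e+6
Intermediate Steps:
B = -13 (B = -4 - 9 = -13)
A(r) = 27 - 12*r² (A(r) = 27 - 3*(r + r)*(r + r) = 27 - 3*2*r*2*r = 27 - 12*r²)
E(O) = -1 + O² + O*(12 + O)/(-13 + O) (E(O) = (O² + ((O + 12)/(O - 13))*O) - 1 = (O² + ((12 + O)/(-13 + O))*O) - 1 = (O² + O*(12 + O)/(-13 + O)) - 1 = -1 + O² + O*(12 + O)/(-13 + O))
-43*E(A(5)) + 53 = -43*(13 + (27 - 12*5²)³ - 12*(27 - 12*5²)² + 11*(27 - 12*5²))/(-13 + (27 - 12*5²)) + 53 = -43*(13 + (27 - 12*25)³ - 12*(27 - 12*25)² + 11*(27 - 12*25))/(-13 + (27 - 12*25)) + 53 = -43*(13 + (27 - 300)³ - 12*(27 - 300)² + 11*(27 - 300))/(-13 + (27 - 300)) + 53 = -43*(13 + (-273)³ - 12*(-273)² + 11*(-273))/(-13 - 273) + 53 = -43*(13 - 20346417 - 12*74529 - 3003)/(-286) + 53 = -(-43)*(13 - 20346417 - 894348 - 3003)/286 + 53 = -(-43)*(-21243755)/286 + 53 = -43*1634135/22 + 53 = -70267805/22 + 53 = -70266639/22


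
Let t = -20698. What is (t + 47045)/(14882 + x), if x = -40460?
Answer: -26347/25578 ≈ -1.0301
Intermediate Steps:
(t + 47045)/(14882 + x) = (-20698 + 47045)/(14882 - 40460) = 26347/(-25578) = 26347*(-1/25578) = -26347/25578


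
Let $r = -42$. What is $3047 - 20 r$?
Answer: $3887$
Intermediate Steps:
$3047 - 20 r = 3047 - -840 = 3047 + 840 = 3887$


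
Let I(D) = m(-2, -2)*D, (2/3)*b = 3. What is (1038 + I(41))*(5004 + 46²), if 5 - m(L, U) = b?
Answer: 7536520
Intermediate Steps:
b = 9/2 (b = (3/2)*3 = 9/2 ≈ 4.5000)
m(L, U) = ½ (m(L, U) = 5 - 1*9/2 = 5 - 9/2 = ½)
I(D) = D/2
(1038 + I(41))*(5004 + 46²) = (1038 + (½)*41)*(5004 + 46²) = (1038 + 41/2)*(5004 + 2116) = (2117/2)*7120 = 7536520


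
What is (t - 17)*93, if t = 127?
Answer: 10230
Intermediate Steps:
(t - 17)*93 = (127 - 17)*93 = 110*93 = 10230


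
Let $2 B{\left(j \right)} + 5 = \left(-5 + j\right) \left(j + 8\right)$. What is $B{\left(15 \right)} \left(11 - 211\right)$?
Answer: $-22500$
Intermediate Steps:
$B{\left(j \right)} = - \frac{5}{2} + \frac{\left(-5 + j\right) \left(8 + j\right)}{2}$ ($B{\left(j \right)} = - \frac{5}{2} + \frac{\left(-5 + j\right) \left(j + 8\right)}{2} = - \frac{5}{2} + \frac{\left(-5 + j\right) \left(8 + j\right)}{2}$)
$B{\left(15 \right)} \left(11 - 211\right) = \left(- \frac{45}{2} + \frac{15^{2}}{2} + \frac{3}{2} \cdot 15\right) \left(11 - 211\right) = \left(- \frac{45}{2} + \frac{1}{2} \cdot 225 + \frac{45}{2}\right) \left(-200\right) = \left(- \frac{45}{2} + \frac{225}{2} + \frac{45}{2}\right) \left(-200\right) = \frac{225}{2} \left(-200\right) = -22500$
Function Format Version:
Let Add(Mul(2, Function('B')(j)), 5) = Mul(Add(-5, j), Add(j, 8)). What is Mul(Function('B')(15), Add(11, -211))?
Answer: -22500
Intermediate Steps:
Function('B')(j) = Add(Rational(-5, 2), Mul(Rational(1, 2), Add(-5, j), Add(8, j))) (Function('B')(j) = Add(Rational(-5, 2), Mul(Rational(1, 2), Mul(Add(-5, j), Add(j, 8)))) = Add(Rational(-5, 2), Mul(Rational(1, 2), Mul(Add(-5, j), Add(8, j)))) = Add(Rational(-5, 2), Mul(Rational(1, 2), Add(-5, j), Add(8, j))))
Mul(Function('B')(15), Add(11, -211)) = Mul(Add(Rational(-45, 2), Mul(Rational(1, 2), Pow(15, 2)), Mul(Rational(3, 2), 15)), Add(11, -211)) = Mul(Add(Rational(-45, 2), Mul(Rational(1, 2), 225), Rational(45, 2)), -200) = Mul(Add(Rational(-45, 2), Rational(225, 2), Rational(45, 2)), -200) = Mul(Rational(225, 2), -200) = -22500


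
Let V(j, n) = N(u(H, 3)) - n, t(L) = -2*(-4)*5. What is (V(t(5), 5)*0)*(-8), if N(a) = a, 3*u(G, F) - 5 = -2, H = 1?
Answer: 0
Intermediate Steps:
u(G, F) = 1 (u(G, F) = 5/3 + (⅓)*(-2) = 5/3 - ⅔ = 1)
t(L) = 40 (t(L) = 8*5 = 40)
V(j, n) = 1 - n
(V(t(5), 5)*0)*(-8) = ((1 - 1*5)*0)*(-8) = ((1 - 5)*0)*(-8) = -4*0*(-8) = 0*(-8) = 0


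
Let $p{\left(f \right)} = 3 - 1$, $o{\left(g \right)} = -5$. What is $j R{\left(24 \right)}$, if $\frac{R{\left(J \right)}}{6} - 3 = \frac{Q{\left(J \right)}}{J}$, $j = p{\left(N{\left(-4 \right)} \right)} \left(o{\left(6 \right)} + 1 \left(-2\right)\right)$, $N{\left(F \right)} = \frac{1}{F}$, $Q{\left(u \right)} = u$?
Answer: $-336$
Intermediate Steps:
$p{\left(f \right)} = 2$ ($p{\left(f \right)} = 3 - 1 = 2$)
$j = -14$ ($j = 2 \left(-5 + 1 \left(-2\right)\right) = 2 \left(-5 - 2\right) = 2 \left(-7\right) = -14$)
$R{\left(J \right)} = 24$ ($R{\left(J \right)} = 18 + 6 \frac{J}{J} = 18 + 6 \cdot 1 = 18 + 6 = 24$)
$j R{\left(24 \right)} = \left(-14\right) 24 = -336$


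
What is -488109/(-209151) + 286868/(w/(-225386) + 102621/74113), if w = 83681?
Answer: 334076329949682753367/1180133593958901 ≈ 2.8308e+5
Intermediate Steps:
-488109/(-209151) + 286868/(w/(-225386) + 102621/74113) = -488109/(-209151) + 286868/(83681/(-225386) + 102621/74113) = -488109*(-1/209151) + 286868/(83681*(-1/225386) + 102621*(1/74113)) = 162703/69717 + 286868/(-83681/225386 + 102621/74113) = 162703/69717 + 286868/(16927486753/16704032618) = 162703/69717 + 286868*(16704032618/16927486753) = 162703/69717 + 4791852429060424/16927486753 = 334076329949682753367/1180133593958901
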